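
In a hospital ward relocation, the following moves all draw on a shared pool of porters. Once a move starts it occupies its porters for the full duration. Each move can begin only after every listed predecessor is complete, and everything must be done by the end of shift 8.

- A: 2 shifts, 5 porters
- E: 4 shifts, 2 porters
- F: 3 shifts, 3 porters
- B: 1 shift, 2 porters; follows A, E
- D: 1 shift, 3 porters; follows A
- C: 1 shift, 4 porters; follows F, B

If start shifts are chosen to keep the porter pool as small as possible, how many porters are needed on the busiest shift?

Early-start (A@1, E@1, F@1, B@5, D@3, C@6) gives peak 10: s1:10  s2:10  s3:8  s4:2  s5:2  s6:4  s7:0  s8:0.
Shift E→3, F→3, B→7, D→6, C→8.
Schedule A@1, E@3, F@3, B@7, D@6, C@8: s1:5  s2:5  s3:5  s4:5  s5:5  s6:5  s7:2  s8:4 — peak 5.
Total porter-shifts = 36 over 8 shifts ⇒ peak ≥ ⌈36/8⌉ = 5, so 5 is optimal.

5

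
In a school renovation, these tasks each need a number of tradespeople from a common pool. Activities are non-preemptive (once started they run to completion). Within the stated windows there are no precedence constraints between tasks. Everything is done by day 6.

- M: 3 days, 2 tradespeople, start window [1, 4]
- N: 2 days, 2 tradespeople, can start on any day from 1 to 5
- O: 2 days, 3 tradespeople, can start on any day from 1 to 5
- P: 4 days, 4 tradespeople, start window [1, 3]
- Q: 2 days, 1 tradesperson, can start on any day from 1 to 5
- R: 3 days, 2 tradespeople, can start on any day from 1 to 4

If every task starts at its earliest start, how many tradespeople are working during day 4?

4

At early start, day 4 has: P.
Demand: 4 = 4.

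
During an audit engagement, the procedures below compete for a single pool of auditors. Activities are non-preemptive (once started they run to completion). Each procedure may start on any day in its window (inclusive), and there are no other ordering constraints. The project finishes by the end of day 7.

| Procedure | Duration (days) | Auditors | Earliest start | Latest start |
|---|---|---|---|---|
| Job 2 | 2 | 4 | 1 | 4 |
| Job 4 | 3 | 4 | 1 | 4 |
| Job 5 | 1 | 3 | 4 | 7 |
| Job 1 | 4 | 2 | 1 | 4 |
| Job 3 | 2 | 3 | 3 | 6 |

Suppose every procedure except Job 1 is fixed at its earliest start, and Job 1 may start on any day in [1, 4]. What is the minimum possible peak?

8

Job 1@1: d1:10  d2:10  d3:9  d4:8  d5:0  d6:0  d7:0 → peak 10
Job 1@2: d1:8  d2:10  d3:9  d4:8  d5:2  d6:0  d7:0 → peak 10
Job 1@3: d1:8  d2:8  d3:9  d4:8  d5:2  d6:2  d7:0 → peak 9
Job 1@4: d1:8  d2:8  d3:7  d4:8  d5:2  d6:2  d7:2 → peak 8
Best is Job 1@4, peak 8.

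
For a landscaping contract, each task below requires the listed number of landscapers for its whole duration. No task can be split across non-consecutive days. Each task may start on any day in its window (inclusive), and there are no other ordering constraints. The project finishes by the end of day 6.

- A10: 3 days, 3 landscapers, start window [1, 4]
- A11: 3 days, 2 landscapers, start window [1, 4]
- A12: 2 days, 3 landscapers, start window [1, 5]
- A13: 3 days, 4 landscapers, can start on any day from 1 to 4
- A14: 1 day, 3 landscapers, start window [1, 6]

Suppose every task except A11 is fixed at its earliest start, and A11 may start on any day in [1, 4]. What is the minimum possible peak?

A11@1: d1:15  d2:12  d3:9  d4:0  d5:0  d6:0 → peak 15
A11@2: d1:13  d2:12  d3:9  d4:2  d5:0  d6:0 → peak 13
A11@3: d1:13  d2:10  d3:9  d4:2  d5:2  d6:0 → peak 13
A11@4: d1:13  d2:10  d3:7  d4:2  d5:2  d6:2 → peak 13
Best is A11@2, peak 13.

13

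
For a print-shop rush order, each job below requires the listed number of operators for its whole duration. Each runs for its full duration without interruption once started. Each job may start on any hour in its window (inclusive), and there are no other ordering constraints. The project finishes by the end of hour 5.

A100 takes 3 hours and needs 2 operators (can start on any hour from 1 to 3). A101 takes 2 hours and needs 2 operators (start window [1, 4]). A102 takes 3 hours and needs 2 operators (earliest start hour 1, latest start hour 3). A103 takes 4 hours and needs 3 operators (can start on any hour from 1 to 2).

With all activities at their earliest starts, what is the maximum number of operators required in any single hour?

Early-start schedule: A100@1, A101@1, A102@1, A103@1.
Load per hour: hour 1: 9, hour 2: 9, hour 3: 7, hour 4: 3, hour 5: 0.
Peak is 9.

9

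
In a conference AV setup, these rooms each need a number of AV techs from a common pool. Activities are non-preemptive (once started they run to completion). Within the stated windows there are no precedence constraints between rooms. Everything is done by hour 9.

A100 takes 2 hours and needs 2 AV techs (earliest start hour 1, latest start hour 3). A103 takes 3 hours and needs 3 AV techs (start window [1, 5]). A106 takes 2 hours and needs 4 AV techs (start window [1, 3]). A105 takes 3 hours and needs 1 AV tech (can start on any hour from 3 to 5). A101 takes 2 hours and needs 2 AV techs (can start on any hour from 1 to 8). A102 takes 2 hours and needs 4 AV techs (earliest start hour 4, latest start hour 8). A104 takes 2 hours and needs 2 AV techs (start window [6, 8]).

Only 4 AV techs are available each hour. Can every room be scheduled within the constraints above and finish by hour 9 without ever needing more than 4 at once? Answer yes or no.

Total AV tech-hours = 40; over 9 hours the average is 40/9 > 4, so some hour must exceed 4.

no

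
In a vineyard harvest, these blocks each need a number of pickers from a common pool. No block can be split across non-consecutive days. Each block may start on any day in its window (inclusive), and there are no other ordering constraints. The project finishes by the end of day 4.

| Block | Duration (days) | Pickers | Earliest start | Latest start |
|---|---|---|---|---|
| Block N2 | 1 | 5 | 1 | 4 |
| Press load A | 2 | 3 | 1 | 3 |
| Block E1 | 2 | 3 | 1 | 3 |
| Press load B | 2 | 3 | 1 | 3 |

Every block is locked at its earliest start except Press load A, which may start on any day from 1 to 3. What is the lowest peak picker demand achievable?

11

Press load A@1: d1:14  d2:9  d3:0  d4:0 → peak 14
Press load A@2: d1:11  d2:9  d3:3  d4:0 → peak 11
Press load A@3: d1:11  d2:6  d3:3  d4:3 → peak 11
Best is Press load A@2, peak 11.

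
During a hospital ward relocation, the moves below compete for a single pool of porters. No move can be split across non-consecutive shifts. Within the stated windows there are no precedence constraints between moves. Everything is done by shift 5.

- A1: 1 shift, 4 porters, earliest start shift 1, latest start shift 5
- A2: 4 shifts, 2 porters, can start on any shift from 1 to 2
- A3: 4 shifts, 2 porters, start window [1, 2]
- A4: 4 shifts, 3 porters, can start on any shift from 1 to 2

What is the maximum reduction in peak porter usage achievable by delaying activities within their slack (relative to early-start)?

4

Early-start peak: s1:11  s2:7  s3:7  s4:7  s5:0 ⇒ 11.
Leveled (A1@1, A2@1, A3@2, A4@2): s1:6  s2:7  s3:7  s4:7  s5:5 ⇒ 7.
Reduction 11 − 7 = 4.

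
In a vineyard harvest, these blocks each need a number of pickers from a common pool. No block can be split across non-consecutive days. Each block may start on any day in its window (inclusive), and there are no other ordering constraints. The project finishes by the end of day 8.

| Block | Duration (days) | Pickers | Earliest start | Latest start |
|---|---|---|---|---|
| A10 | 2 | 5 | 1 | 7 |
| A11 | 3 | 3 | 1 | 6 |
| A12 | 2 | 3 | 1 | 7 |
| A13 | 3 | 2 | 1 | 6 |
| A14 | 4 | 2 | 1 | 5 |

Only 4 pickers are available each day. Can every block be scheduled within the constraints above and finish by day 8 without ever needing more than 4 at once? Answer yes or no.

no

Total picker-days = 39; over 8 days the average is 39/8 > 4, so some day must exceed 4.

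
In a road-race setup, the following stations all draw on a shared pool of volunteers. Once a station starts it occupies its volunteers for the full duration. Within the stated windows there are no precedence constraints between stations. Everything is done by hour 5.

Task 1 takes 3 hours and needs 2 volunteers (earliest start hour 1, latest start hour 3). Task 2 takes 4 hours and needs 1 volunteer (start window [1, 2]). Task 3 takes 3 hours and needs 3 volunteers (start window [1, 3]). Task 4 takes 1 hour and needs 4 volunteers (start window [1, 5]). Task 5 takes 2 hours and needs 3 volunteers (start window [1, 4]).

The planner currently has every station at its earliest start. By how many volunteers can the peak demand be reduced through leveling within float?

6

Early-start peak: h1:13  h2:9  h3:6  h4:1  h5:0 ⇒ 13.
Leveled (Task 1@1, Task 2@1, Task 3@1, Task 4@5, Task 5@4): h1:6  h2:6  h3:6  h4:4  h5:7 ⇒ 7.
Reduction 13 − 7 = 6.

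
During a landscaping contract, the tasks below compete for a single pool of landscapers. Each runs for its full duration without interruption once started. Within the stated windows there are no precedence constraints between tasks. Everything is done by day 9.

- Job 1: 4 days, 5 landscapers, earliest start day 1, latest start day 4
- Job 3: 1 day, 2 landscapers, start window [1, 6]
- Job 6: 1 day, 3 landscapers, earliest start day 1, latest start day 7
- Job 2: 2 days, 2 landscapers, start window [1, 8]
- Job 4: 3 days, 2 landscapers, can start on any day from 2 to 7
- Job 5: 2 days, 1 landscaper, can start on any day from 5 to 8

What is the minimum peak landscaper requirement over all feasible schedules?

Early-start (Job 1@1, Job 3@1, Job 6@1, Job 2@1, Job 4@2, Job 5@5) gives peak 12: d1:12  d2:9  d3:7  d4:7  d5:1  d6:1  d7:0  d8:0  d9:0.
Shift Job 3→5, Job 6→5, Job 2→6, Job 4→6, Job 5→6.
Schedule Job 1@1, Job 3@5, Job 6@5, Job 2@6, Job 4@6, Job 5@6: d1:5  d2:5  d3:5  d4:5  d5:5  d6:5  d7:5  d8:2  d9:0 — peak 5.
Total landscaper-days = 37 over 9 days ⇒ peak ≥ ⌈37/9⌉ = 5, so 5 is optimal.

5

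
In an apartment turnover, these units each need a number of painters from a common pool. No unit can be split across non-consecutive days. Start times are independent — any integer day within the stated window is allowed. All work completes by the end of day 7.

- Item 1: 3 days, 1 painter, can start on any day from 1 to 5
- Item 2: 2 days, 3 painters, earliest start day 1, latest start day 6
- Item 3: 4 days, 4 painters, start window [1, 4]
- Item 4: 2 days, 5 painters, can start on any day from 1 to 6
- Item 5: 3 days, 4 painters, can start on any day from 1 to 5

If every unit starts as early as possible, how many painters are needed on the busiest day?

17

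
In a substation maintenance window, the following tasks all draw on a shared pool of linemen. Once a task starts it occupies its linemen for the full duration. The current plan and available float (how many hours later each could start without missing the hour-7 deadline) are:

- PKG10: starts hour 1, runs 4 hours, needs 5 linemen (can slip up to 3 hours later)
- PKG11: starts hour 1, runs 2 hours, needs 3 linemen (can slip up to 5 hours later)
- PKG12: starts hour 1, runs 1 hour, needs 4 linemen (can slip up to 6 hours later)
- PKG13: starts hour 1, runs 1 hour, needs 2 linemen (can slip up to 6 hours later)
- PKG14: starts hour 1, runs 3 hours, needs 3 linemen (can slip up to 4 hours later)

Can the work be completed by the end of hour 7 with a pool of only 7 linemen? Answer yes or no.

yes

Schedule PKG10@1, PKG11@5, PKG12@7, PKG13@1, PKG14@5: h1:7  h2:5  h3:5  h4:5  h5:6  h6:6  h7:7 — peak 7 ≤ 7.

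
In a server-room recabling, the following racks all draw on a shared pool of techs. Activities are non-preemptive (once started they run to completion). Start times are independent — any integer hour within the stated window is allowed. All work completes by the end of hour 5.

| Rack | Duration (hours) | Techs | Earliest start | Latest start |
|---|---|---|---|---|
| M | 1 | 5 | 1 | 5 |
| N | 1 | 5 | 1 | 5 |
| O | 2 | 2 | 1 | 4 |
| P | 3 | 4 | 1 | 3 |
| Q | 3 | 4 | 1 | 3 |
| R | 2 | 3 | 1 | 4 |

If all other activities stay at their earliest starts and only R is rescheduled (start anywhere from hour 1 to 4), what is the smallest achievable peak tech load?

20

R@1: h1:23  h2:13  h3:8  h4:0  h5:0 → peak 23
R@2: h1:20  h2:13  h3:11  h4:0  h5:0 → peak 20
R@3: h1:20  h2:10  h3:11  h4:3  h5:0 → peak 20
R@4: h1:20  h2:10  h3:8  h4:3  h5:3 → peak 20
Best is R@2, peak 20.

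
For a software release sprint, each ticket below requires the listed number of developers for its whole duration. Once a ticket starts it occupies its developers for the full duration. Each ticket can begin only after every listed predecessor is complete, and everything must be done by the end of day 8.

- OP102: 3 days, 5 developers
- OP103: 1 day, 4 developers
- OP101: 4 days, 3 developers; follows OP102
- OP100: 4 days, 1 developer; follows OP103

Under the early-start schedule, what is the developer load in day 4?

4

At early start, day 4 has: OP101, OP100.
Demand: 3 + 1 = 4.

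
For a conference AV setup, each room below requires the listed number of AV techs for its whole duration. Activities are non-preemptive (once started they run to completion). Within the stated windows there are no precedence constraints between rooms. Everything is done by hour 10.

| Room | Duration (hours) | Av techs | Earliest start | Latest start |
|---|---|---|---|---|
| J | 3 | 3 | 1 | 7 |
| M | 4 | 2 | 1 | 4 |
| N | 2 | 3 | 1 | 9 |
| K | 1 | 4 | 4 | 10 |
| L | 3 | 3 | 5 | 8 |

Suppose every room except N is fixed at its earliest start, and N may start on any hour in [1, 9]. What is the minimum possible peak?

6

N@1: h1:8  h2:8  h3:5  h4:6  h5:3  h6:3  h7:3  h8:0  h9:0  h10:0 → peak 8
N@2: h1:5  h2:8  h3:8  h4:6  h5:3  h6:3  h7:3  h8:0  h9:0  h10:0 → peak 8
N@3: h1:5  h2:5  h3:8  h4:9  h5:3  h6:3  h7:3  h8:0  h9:0  h10:0 → peak 9
N@4: h1:5  h2:5  h3:5  h4:9  h5:6  h6:3  h7:3  h8:0  h9:0  h10:0 → peak 9
N@5: h1:5  h2:5  h3:5  h4:6  h5:6  h6:6  h7:3  h8:0  h9:0  h10:0 → peak 6
N@6: h1:5  h2:5  h3:5  h4:6  h5:3  h6:6  h7:6  h8:0  h9:0  h10:0 → peak 6
N@7: h1:5  h2:5  h3:5  h4:6  h5:3  h6:3  h7:6  h8:3  h9:0  h10:0 → peak 6
N@8: h1:5  h2:5  h3:5  h4:6  h5:3  h6:3  h7:3  h8:3  h9:3  h10:0 → peak 6
N@9: h1:5  h2:5  h3:5  h4:6  h5:3  h6:3  h7:3  h8:0  h9:3  h10:3 → peak 6
Best is N@5, peak 6.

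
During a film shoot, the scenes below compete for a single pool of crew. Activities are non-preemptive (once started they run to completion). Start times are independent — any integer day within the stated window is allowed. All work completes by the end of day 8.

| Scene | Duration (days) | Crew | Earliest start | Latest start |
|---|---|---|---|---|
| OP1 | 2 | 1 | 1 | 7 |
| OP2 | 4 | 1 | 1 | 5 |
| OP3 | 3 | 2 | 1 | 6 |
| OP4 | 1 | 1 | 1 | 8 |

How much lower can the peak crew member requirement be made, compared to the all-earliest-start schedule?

Early-start peak: d1:5  d2:4  d3:3  d4:1  d5:0  d6:0  d7:0  d8:0 ⇒ 5.
Leveled (OP1@1, OP2@1, OP3@5, OP4@3): d1:2  d2:2  d3:2  d4:1  d5:2  d6:2  d7:2  d8:0 ⇒ 2.
Reduction 5 − 2 = 3.

3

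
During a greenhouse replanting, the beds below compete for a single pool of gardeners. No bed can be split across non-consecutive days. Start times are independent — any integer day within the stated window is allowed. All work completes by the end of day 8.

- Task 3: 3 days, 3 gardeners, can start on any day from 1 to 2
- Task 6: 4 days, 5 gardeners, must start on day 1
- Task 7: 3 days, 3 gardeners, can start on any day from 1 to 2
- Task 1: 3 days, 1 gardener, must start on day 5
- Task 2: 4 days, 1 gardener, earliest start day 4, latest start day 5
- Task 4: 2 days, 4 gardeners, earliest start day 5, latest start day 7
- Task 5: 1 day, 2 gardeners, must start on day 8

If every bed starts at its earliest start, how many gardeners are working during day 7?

At early start, day 7 has: Task 1, Task 2.
Demand: 1 + 1 = 2.

2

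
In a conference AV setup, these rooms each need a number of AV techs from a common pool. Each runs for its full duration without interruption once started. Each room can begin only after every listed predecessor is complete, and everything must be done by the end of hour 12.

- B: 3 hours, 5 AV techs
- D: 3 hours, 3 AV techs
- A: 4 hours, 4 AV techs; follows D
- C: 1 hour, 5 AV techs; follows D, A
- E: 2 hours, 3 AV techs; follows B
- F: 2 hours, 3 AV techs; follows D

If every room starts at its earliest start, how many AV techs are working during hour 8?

At early start, hour 8 has: C.
Demand: 5 = 5.

5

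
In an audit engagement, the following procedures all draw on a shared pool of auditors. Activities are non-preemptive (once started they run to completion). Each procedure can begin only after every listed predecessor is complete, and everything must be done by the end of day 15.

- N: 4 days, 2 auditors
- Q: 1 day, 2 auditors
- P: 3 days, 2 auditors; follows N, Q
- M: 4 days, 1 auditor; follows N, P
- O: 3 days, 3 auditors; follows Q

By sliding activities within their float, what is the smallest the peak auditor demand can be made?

Early-start (N@1, Q@1, P@5, M@8, O@2) gives peak 5: d1:4  d2:5  d3:5  d4:5  d5:2  d6:2  d7:2  d8:1  d9:1  d10:1  d11:1  d12:0  d13:0  d14:0  d15:0.
Shift Q→5, P→6, M→9, O→13.
Schedule N@1, Q@5, P@6, M@9, O@13: d1:2  d2:2  d3:2  d4:2  d5:2  d6:2  d7:2  d8:2  d9:1  d10:1  d11:1  d12:1  d13:3  d14:3  d15:3 — peak 3.

3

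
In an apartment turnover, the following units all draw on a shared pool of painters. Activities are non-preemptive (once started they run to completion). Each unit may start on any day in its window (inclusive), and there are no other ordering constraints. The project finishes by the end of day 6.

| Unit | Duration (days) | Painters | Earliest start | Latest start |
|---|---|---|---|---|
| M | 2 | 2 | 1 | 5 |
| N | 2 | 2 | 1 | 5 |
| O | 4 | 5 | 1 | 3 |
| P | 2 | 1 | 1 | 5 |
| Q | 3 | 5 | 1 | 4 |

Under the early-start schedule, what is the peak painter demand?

15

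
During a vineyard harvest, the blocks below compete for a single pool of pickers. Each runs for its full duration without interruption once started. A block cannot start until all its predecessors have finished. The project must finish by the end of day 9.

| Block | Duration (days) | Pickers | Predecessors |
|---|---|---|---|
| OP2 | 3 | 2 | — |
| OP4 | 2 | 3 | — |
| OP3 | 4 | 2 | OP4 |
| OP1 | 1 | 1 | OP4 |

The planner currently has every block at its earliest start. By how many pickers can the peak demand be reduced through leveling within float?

2

Early-start peak: d1:5  d2:5  d3:5  d4:2  d5:2  d6:2  d7:0  d8:0  d9:0 ⇒ 5.
Leveled (OP2@1, OP4@4, OP3@6, OP1@6): d1:2  d2:2  d3:2  d4:3  d5:3  d6:3  d7:2  d8:2  d9:2 ⇒ 3.
Reduction 5 − 3 = 2.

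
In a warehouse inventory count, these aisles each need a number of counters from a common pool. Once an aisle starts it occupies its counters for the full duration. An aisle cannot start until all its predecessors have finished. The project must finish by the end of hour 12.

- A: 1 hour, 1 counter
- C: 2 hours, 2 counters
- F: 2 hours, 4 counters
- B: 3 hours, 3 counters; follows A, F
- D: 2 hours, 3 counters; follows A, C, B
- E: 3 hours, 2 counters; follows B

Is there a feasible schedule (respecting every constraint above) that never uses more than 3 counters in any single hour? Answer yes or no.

The minimum achievable peak is 4; 3 < 4, so no feasible schedule stays within the cap.

no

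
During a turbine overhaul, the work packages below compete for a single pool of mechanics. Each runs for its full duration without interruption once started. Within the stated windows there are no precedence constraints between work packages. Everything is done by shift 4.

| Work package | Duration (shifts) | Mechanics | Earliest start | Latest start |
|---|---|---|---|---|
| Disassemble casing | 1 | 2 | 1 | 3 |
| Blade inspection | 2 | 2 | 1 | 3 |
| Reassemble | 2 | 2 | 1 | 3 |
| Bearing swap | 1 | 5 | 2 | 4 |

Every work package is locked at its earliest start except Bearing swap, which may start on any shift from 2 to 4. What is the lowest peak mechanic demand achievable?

Bearing swap@2: s1:6  s2:9  s3:0  s4:0 → peak 9
Bearing swap@3: s1:6  s2:4  s3:5  s4:0 → peak 6
Bearing swap@4: s1:6  s2:4  s3:0  s4:5 → peak 6
Best is Bearing swap@3, peak 6.

6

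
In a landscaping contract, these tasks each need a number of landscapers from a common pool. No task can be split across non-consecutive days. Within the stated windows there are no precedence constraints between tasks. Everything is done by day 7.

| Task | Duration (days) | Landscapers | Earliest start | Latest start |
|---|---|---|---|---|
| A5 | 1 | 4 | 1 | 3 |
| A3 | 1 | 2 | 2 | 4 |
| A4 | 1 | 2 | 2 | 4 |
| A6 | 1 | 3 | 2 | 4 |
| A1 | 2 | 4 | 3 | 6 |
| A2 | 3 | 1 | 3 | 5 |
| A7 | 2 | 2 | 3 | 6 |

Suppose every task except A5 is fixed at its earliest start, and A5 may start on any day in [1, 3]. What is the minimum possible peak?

7

A5@1: d1:4  d2:7  d3:7  d4:7  d5:1  d6:0  d7:0 → peak 7
A5@2: d1:0  d2:11  d3:7  d4:7  d5:1  d6:0  d7:0 → peak 11
A5@3: d1:0  d2:7  d3:11  d4:7  d5:1  d6:0  d7:0 → peak 11
Best is A5@1, peak 7.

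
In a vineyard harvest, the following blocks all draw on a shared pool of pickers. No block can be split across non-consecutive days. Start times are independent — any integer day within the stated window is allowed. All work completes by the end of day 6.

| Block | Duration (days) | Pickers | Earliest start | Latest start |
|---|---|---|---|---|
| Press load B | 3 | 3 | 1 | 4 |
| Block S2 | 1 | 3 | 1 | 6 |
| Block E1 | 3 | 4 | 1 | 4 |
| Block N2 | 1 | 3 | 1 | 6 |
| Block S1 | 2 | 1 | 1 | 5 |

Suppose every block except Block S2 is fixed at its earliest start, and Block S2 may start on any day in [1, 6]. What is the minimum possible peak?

Block S2@1: d1:14  d2:8  d3:7  d4:0  d5:0  d6:0 → peak 14
Block S2@2: d1:11  d2:11  d3:7  d4:0  d5:0  d6:0 → peak 11
Block S2@3: d1:11  d2:8  d3:10  d4:0  d5:0  d6:0 → peak 11
Block S2@4: d1:11  d2:8  d3:7  d4:3  d5:0  d6:0 → peak 11
Block S2@5: d1:11  d2:8  d3:7  d4:0  d5:3  d6:0 → peak 11
Block S2@6: d1:11  d2:8  d3:7  d4:0  d5:0  d6:3 → peak 11
Best is Block S2@2, peak 11.

11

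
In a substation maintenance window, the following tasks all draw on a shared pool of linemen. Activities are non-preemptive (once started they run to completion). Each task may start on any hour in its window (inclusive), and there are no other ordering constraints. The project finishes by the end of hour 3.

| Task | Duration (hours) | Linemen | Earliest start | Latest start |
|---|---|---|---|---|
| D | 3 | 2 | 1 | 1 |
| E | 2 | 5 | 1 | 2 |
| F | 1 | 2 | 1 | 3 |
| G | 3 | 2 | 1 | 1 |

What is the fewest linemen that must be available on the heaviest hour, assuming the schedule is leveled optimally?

9

Early-start (D@1, E@1, F@1, G@1) gives peak 11: h1:11  h2:9  h3:4.
Shift F→3.
Schedule D@1, E@1, F@3, G@1: h1:9  h2:9  h3:6 — peak 9.
No arrangement of the 6 feasible schedules does better.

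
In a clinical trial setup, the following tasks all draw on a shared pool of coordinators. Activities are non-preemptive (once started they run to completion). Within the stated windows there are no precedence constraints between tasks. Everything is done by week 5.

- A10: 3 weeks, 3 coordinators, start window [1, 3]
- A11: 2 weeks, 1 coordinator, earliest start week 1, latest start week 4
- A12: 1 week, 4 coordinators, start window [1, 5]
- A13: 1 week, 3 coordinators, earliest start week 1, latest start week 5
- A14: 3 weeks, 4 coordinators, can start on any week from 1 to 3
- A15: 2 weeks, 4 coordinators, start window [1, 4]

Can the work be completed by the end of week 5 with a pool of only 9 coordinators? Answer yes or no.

Schedule A10@1, A11@1, A12@1, A13@2, A14@3, A15@4: w1:8  w2:7  w3:7  w4:8  w5:8 — peak 8 ≤ 9.

yes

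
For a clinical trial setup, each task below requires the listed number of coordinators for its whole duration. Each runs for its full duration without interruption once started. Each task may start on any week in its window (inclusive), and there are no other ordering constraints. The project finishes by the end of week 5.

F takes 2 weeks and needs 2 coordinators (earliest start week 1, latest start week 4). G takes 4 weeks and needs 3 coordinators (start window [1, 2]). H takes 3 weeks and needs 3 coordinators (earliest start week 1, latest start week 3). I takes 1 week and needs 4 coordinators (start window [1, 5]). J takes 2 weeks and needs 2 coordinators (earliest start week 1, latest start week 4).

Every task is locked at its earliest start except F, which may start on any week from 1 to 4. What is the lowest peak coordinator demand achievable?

F@1: w1:14  w2:10  w3:6  w4:3  w5:0 → peak 14
F@2: w1:12  w2:10  w3:8  w4:3  w5:0 → peak 12
F@3: w1:12  w2:8  w3:8  w4:5  w5:0 → peak 12
F@4: w1:12  w2:8  w3:6  w4:5  w5:2 → peak 12
Best is F@2, peak 12.

12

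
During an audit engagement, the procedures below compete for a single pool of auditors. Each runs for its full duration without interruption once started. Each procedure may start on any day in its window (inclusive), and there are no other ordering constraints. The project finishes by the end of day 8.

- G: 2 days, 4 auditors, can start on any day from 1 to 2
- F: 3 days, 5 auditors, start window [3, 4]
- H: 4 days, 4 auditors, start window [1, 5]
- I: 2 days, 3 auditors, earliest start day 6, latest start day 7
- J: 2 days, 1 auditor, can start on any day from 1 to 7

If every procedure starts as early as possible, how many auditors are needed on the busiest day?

Early-start schedule: G@1, F@3, H@1, I@6, J@1.
Load per day: day 1: 9, day 2: 9, day 3: 9, day 4: 9, day 5: 5, day 6: 3, day 7: 3, day 8: 0.
Peak is 9.

9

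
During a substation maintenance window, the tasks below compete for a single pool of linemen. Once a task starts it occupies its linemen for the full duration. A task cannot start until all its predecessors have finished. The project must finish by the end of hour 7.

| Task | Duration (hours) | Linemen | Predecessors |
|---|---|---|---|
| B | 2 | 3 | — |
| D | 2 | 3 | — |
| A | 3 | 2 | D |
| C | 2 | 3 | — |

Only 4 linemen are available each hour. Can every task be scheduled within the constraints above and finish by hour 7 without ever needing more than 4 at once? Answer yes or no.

no

The minimum achievable peak is 5; 4 < 5, so no feasible schedule stays within the cap.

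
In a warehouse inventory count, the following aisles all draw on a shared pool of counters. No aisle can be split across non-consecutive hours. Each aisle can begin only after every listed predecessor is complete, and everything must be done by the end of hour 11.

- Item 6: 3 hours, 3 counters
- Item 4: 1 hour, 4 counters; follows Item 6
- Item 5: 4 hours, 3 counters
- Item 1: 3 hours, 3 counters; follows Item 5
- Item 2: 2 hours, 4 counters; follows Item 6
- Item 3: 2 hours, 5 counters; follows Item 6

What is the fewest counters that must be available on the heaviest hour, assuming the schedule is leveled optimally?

7

Early-start (Item 6@1, Item 4@4, Item 5@1, Item 1@5, Item 2@4, Item 3@4) gives peak 16: h1:6  h2:6  h3:6  h4:16  h5:12  h6:3  h7:3  h8:0  h9:0  h10:0  h11:0.
Shift Item 2→5, Item 3→8.
Schedule Item 6@1, Item 4@4, Item 5@1, Item 1@5, Item 2@5, Item 3@8: h1:6  h2:6  h3:6  h4:7  h5:7  h6:7  h7:3  h8:5  h9:5  h10:0  h11:0 — peak 7.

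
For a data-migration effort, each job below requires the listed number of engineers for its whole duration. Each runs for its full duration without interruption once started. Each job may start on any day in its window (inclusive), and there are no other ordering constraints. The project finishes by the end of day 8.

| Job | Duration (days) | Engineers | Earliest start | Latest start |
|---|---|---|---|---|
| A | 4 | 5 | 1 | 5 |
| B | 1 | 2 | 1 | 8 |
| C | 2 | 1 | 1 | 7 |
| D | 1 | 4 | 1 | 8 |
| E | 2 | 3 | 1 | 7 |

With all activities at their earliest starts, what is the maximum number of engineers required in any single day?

15

Early-start schedule: A@1, B@1, C@1, D@1, E@1.
Load per day: day 1: 15, day 2: 9, day 3: 5, day 4: 5, day 5: 0, day 6: 0, day 7: 0, day 8: 0.
Peak is 15.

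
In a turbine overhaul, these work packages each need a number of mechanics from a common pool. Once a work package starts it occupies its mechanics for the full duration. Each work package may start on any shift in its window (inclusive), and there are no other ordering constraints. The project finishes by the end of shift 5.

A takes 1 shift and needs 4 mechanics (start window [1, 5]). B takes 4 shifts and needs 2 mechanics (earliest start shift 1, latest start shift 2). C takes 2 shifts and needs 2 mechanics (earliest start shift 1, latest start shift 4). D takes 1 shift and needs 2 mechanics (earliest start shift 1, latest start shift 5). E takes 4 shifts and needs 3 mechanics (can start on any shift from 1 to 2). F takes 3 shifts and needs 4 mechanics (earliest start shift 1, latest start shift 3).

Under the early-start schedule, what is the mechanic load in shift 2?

11

At early start, shift 2 has: B, C, E, F.
Demand: 2 + 2 + 3 + 4 = 11.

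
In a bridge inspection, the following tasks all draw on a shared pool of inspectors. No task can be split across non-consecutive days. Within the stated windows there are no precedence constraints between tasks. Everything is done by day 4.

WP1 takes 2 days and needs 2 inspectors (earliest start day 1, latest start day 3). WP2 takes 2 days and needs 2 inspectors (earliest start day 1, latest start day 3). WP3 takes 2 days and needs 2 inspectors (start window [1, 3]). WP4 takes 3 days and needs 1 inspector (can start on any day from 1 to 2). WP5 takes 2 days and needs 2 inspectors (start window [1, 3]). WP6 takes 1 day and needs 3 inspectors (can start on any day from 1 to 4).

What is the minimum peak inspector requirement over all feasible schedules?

Early-start (WP1@1, WP2@1, WP3@1, WP4@1, WP5@1, WP6@1) gives peak 12: d1:12  d2:9  d3:1  d4:0.
Shift WP5→3, WP6→3.
Schedule WP1@1, WP2@1, WP3@1, WP4@1, WP5@3, WP6@3: d1:7  d2:7  d3:6  d4:2 — peak 7.

7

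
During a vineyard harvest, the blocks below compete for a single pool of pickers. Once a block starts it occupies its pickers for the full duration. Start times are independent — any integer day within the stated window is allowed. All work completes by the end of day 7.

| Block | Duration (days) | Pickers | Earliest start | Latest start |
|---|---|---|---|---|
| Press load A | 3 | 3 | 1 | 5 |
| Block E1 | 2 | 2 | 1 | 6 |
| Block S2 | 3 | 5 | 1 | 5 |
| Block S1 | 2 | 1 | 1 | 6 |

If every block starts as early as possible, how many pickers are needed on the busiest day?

Early-start schedule: Press load A@1, Block E1@1, Block S2@1, Block S1@1.
Load per day: day 1: 11, day 2: 11, day 3: 8, day 4: 0, day 5: 0, day 6: 0, day 7: 0.
Peak is 11.

11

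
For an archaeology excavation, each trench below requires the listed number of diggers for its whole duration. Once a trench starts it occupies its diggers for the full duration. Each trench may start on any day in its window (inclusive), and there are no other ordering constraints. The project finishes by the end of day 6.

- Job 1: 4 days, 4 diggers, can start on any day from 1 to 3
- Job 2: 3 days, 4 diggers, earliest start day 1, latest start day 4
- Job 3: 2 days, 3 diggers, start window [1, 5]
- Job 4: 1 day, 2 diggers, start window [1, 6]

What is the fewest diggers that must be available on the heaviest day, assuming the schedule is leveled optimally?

Early-start (Job 1@1, Job 2@1, Job 3@1, Job 4@1) gives peak 13: d1:13  d2:11  d3:8  d4:4  d5:0  d6:0.
Shift Job 3→4, Job 4→5.
Schedule Job 1@1, Job 2@1, Job 3@4, Job 4@5: d1:8  d2:8  d3:8  d4:7  d5:5  d6:0 — peak 8.

8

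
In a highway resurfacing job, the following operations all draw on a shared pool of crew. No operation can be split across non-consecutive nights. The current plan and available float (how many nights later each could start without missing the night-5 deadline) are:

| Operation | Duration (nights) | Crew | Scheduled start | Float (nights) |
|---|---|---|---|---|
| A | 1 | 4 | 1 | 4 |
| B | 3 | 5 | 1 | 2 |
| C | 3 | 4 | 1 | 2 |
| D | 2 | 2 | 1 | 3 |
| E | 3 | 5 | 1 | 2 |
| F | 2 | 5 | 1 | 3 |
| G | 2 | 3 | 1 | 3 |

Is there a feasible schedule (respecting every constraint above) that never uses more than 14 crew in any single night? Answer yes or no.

yes

Schedule A@1, B@1, C@2, D@1, E@3, F@4, G@1: n1:14  n2:14  n3:14  n4:14  n5:10 — peak 14 ≤ 14.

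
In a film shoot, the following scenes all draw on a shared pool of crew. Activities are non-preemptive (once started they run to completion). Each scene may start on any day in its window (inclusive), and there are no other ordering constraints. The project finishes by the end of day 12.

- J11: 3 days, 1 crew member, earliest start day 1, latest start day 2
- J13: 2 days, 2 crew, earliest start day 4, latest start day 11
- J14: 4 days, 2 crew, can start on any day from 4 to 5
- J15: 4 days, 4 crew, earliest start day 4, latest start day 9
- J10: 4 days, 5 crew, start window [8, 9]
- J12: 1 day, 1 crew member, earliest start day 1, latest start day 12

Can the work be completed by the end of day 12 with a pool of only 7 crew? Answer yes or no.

yes

Schedule J11@1, J13@8, J14@4, J15@4, J10@8, J12@1: d1:2  d2:1  d3:1  d4:6  d5:6  d6:6  d7:6  d8:7  d9:7  d10:5  d11:5  d12:0 — peak 7 ≤ 7.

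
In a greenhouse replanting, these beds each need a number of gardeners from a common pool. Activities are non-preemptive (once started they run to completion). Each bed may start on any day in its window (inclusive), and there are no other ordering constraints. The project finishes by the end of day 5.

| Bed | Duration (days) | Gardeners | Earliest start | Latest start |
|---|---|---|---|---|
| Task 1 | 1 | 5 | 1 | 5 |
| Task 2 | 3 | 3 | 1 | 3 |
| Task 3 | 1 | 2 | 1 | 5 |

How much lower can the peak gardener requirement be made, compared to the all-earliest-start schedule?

Early-start peak: d1:10  d2:3  d3:3  d4:0  d5:0 ⇒ 10.
Leveled (Task 1@1, Task 2@2, Task 3@2): d1:5  d2:5  d3:3  d4:3  d5:0 ⇒ 5.
Reduction 10 − 5 = 5.

5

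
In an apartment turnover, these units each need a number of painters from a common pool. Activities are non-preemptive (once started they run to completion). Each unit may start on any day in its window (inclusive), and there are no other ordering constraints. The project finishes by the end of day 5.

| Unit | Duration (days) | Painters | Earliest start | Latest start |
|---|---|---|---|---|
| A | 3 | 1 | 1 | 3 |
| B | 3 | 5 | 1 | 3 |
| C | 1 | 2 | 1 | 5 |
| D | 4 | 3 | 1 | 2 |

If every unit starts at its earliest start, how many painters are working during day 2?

9

At early start, day 2 has: A, B, D.
Demand: 1 + 5 + 3 = 9.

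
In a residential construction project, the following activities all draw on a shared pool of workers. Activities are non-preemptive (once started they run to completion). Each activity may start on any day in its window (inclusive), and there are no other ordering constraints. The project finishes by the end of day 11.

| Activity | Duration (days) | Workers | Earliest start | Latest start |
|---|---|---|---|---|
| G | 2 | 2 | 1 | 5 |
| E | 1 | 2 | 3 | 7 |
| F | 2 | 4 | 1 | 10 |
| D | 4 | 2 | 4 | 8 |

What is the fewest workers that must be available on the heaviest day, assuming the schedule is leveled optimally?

4

Early-start (G@1, E@3, F@1, D@4) gives peak 6: d1:6  d2:6  d3:2  d4:2  d5:2  d6:2  d7:2  d8:0  d9:0  d10:0  d11:0.
Shift F→4, D→6.
Schedule G@1, E@3, F@4, D@6: d1:2  d2:2  d3:2  d4:4  d5:4  d6:2  d7:2  d8:2  d9:2  d10:0  d11:0 — peak 4.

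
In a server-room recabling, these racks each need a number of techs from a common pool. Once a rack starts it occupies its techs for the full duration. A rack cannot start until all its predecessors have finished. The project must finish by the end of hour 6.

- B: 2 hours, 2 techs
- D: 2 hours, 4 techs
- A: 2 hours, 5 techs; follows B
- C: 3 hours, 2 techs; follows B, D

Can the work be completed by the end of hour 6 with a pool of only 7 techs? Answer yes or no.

Schedule B@1, D@1, A@3, C@3: h1:6  h2:6  h3:7  h4:7  h5:2  h6:0 — peak 7 ≤ 7.

yes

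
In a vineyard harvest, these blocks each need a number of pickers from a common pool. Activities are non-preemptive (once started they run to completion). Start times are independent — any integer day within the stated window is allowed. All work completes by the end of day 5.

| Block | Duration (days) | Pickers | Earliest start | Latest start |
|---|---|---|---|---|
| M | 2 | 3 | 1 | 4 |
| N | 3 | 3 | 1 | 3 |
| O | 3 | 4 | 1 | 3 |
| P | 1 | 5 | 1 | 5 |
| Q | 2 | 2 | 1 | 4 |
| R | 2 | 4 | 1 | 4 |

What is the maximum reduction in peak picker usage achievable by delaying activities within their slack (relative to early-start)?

11

Early-start peak: d1:21  d2:16  d3:7  d4:0  d5:0 ⇒ 21.
Leveled (M@1, N@1, O@1, P@5, Q@3, R@4): d1:10  d2:10  d3:9  d4:6  d5:9 ⇒ 10.
Reduction 21 − 10 = 11.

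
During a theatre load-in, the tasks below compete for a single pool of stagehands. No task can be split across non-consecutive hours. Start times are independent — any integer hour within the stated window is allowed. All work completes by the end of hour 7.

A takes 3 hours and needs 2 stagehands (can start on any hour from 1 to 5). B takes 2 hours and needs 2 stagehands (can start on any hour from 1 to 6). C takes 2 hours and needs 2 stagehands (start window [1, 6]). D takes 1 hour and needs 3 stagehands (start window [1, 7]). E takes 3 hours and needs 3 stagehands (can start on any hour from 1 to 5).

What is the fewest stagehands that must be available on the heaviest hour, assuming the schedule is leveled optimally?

5

Early-start (A@1, B@1, C@1, D@1, E@1) gives peak 12: h1:12  h2:9  h3:5  h4:0  h5:0  h6:0  h7:0.
Shift C→3, D→4, E→5.
Schedule A@1, B@1, C@3, D@4, E@5: h1:4  h2:4  h3:4  h4:5  h5:3  h6:3  h7:3 — peak 5.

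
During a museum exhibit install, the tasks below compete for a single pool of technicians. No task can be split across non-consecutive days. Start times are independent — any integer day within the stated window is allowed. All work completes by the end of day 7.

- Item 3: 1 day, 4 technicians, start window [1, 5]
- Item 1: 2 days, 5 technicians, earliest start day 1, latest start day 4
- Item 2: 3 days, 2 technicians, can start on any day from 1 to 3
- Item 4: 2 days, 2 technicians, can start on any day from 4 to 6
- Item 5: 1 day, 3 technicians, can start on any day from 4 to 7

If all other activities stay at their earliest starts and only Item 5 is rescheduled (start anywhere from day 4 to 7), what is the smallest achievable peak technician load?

11

Item 5@4: d1:11  d2:7  d3:2  d4:5  d5:2  d6:0  d7:0 → peak 11
Item 5@5: d1:11  d2:7  d3:2  d4:2  d5:5  d6:0  d7:0 → peak 11
Item 5@6: d1:11  d2:7  d3:2  d4:2  d5:2  d6:3  d7:0 → peak 11
Item 5@7: d1:11  d2:7  d3:2  d4:2  d5:2  d6:0  d7:3 → peak 11
Best is Item 5@4, peak 11.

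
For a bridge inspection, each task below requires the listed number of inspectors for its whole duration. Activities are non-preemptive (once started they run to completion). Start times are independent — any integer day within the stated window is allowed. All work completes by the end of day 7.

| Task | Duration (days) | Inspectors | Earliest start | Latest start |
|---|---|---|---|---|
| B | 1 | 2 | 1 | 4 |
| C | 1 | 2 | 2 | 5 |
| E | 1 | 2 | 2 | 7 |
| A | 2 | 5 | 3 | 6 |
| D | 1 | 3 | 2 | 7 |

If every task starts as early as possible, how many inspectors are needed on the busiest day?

Early-start schedule: B@1, C@2, E@2, A@3, D@2.
Load per day: day 1: 2, day 2: 7, day 3: 5, day 4: 5, day 5: 0, day 6: 0, day 7: 0.
Peak is 7.

7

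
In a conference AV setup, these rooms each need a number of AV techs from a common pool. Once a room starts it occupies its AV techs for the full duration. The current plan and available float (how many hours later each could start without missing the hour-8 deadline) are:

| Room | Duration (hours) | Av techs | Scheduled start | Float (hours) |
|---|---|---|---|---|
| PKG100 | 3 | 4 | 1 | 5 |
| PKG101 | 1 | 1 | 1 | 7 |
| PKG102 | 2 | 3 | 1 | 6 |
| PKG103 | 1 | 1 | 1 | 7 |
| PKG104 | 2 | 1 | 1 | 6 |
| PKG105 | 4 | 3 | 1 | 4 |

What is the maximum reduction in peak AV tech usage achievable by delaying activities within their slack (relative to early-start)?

Early-start peak: h1:13  h2:11  h3:7  h4:3  h5:0  h6:0  h7:0  h8:0 ⇒ 13.
Leveled (PKG100@1, PKG101@1, PKG102@4, PKG103@1, PKG104@2, PKG105@4): h1:6  h2:5  h3:5  h4:6  h5:6  h6:3  h7:3  h8:0 ⇒ 6.
Reduction 13 − 6 = 7.

7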